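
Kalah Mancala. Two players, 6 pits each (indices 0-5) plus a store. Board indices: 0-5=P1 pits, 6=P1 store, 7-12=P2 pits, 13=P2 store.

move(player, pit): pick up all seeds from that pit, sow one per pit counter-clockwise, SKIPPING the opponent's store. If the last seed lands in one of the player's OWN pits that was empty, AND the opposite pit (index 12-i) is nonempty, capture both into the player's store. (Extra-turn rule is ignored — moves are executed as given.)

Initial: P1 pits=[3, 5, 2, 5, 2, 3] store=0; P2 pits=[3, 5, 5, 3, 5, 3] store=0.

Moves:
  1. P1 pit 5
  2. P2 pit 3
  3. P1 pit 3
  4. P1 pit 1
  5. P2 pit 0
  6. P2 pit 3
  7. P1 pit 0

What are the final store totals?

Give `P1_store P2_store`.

Answer: 3 1

Derivation:
Move 1: P1 pit5 -> P1=[3,5,2,5,2,0](1) P2=[4,6,5,3,5,3](0)
Move 2: P2 pit3 -> P1=[3,5,2,5,2,0](1) P2=[4,6,5,0,6,4](1)
Move 3: P1 pit3 -> P1=[3,5,2,0,3,1](2) P2=[5,7,5,0,6,4](1)
Move 4: P1 pit1 -> P1=[3,0,3,1,4,2](3) P2=[5,7,5,0,6,4](1)
Move 5: P2 pit0 -> P1=[3,0,3,1,4,2](3) P2=[0,8,6,1,7,5](1)
Move 6: P2 pit3 -> P1=[3,0,3,1,4,2](3) P2=[0,8,6,0,8,5](1)
Move 7: P1 pit0 -> P1=[0,1,4,2,4,2](3) P2=[0,8,6,0,8,5](1)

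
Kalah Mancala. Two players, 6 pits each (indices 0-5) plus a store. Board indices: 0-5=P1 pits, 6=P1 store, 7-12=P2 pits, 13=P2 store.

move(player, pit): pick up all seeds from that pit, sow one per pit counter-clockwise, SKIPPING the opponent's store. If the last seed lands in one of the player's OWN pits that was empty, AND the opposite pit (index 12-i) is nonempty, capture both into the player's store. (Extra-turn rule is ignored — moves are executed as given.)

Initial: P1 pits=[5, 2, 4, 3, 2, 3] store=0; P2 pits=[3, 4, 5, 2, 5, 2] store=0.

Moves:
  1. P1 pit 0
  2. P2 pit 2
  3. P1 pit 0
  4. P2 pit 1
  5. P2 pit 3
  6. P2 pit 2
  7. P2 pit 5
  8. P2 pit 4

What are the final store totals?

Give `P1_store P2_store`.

Move 1: P1 pit0 -> P1=[0,3,5,4,3,4](0) P2=[3,4,5,2,5,2](0)
Move 2: P2 pit2 -> P1=[1,3,5,4,3,4](0) P2=[3,4,0,3,6,3](1)
Move 3: P1 pit0 -> P1=[0,4,5,4,3,4](0) P2=[3,4,0,3,6,3](1)
Move 4: P2 pit1 -> P1=[0,4,5,4,3,4](0) P2=[3,0,1,4,7,4](1)
Move 5: P2 pit3 -> P1=[1,4,5,4,3,4](0) P2=[3,0,1,0,8,5](2)
Move 6: P2 pit2 -> P1=[1,4,0,4,3,4](0) P2=[3,0,0,0,8,5](8)
Move 7: P2 pit5 -> P1=[2,5,1,5,3,4](0) P2=[3,0,0,0,8,0](9)
Move 8: P2 pit4 -> P1=[3,6,2,6,4,5](0) P2=[3,0,0,0,0,1](10)

Answer: 0 10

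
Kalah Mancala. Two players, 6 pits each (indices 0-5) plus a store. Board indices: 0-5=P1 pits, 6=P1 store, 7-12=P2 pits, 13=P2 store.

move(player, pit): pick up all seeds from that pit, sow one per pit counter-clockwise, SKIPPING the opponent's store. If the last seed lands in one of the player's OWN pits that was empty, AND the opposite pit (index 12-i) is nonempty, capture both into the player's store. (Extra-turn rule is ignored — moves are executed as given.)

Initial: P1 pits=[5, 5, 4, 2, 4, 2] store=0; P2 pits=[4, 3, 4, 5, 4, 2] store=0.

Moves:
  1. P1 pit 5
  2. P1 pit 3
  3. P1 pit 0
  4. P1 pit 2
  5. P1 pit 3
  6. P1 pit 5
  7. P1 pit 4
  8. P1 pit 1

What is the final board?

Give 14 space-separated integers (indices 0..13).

Move 1: P1 pit5 -> P1=[5,5,4,2,4,0](1) P2=[5,3,4,5,4,2](0)
Move 2: P1 pit3 -> P1=[5,5,4,0,5,0](7) P2=[0,3,4,5,4,2](0)
Move 3: P1 pit0 -> P1=[0,6,5,1,6,1](7) P2=[0,3,4,5,4,2](0)
Move 4: P1 pit2 -> P1=[0,6,0,2,7,2](8) P2=[1,3,4,5,4,2](0)
Move 5: P1 pit3 -> P1=[0,6,0,0,8,3](8) P2=[1,3,4,5,4,2](0)
Move 6: P1 pit5 -> P1=[0,6,0,0,8,0](9) P2=[2,4,4,5,4,2](0)
Move 7: P1 pit4 -> P1=[0,6,0,0,0,1](10) P2=[3,5,5,6,5,3](0)
Move 8: P1 pit1 -> P1=[0,0,1,1,1,2](11) P2=[4,5,5,6,5,3](0)

Answer: 0 0 1 1 1 2 11 4 5 5 6 5 3 0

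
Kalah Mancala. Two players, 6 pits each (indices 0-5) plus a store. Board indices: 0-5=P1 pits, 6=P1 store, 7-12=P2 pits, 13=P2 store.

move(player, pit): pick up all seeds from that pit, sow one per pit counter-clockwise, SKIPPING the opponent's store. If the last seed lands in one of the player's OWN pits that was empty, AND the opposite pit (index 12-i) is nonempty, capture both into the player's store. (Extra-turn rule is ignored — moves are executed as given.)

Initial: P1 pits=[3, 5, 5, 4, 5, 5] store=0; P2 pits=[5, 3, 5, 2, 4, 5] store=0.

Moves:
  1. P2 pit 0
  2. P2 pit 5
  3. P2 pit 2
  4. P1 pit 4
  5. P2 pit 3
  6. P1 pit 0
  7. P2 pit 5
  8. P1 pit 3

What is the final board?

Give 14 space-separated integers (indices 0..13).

Move 1: P2 pit0 -> P1=[3,5,5,4,5,5](0) P2=[0,4,6,3,5,6](0)
Move 2: P2 pit5 -> P1=[4,6,6,5,6,5](0) P2=[0,4,6,3,5,0](1)
Move 3: P2 pit2 -> P1=[5,7,6,5,6,5](0) P2=[0,4,0,4,6,1](2)
Move 4: P1 pit4 -> P1=[5,7,6,5,0,6](1) P2=[1,5,1,5,6,1](2)
Move 5: P2 pit3 -> P1=[6,8,6,5,0,6](1) P2=[1,5,1,0,7,2](3)
Move 6: P1 pit0 -> P1=[0,9,7,6,1,7](2) P2=[1,5,1,0,7,2](3)
Move 7: P2 pit5 -> P1=[1,9,7,6,1,7](2) P2=[1,5,1,0,7,0](4)
Move 8: P1 pit3 -> P1=[1,9,7,0,2,8](3) P2=[2,6,2,0,7,0](4)

Answer: 1 9 7 0 2 8 3 2 6 2 0 7 0 4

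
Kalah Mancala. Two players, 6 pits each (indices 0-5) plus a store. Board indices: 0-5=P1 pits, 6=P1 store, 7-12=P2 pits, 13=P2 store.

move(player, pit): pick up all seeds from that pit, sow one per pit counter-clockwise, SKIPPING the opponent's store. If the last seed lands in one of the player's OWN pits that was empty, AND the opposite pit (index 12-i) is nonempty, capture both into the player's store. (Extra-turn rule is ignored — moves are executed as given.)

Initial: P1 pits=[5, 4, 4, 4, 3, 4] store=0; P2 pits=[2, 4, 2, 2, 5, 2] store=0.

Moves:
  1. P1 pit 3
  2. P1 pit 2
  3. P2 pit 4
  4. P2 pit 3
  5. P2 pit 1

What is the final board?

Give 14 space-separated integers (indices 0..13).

Move 1: P1 pit3 -> P1=[5,4,4,0,4,5](1) P2=[3,4,2,2,5,2](0)
Move 2: P1 pit2 -> P1=[5,4,0,1,5,6](2) P2=[3,4,2,2,5,2](0)
Move 3: P2 pit4 -> P1=[6,5,1,1,5,6](2) P2=[3,4,2,2,0,3](1)
Move 4: P2 pit3 -> P1=[6,5,1,1,5,6](2) P2=[3,4,2,0,1,4](1)
Move 5: P2 pit1 -> P1=[6,5,1,1,5,6](2) P2=[3,0,3,1,2,5](1)

Answer: 6 5 1 1 5 6 2 3 0 3 1 2 5 1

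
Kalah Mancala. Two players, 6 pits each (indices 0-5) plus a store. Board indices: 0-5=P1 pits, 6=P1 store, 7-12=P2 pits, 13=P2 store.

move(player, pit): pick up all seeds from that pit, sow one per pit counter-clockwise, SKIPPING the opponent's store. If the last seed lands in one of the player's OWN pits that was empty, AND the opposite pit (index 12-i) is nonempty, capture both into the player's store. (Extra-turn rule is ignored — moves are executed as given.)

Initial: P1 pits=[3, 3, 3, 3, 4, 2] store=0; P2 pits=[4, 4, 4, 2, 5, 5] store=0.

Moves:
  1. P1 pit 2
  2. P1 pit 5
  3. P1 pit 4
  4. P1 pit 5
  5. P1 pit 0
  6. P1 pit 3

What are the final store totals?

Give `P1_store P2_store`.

Move 1: P1 pit2 -> P1=[3,3,0,4,5,3](0) P2=[4,4,4,2,5,5](0)
Move 2: P1 pit5 -> P1=[3,3,0,4,5,0](1) P2=[5,5,4,2,5,5](0)
Move 3: P1 pit4 -> P1=[3,3,0,4,0,1](2) P2=[6,6,5,2,5,5](0)
Move 4: P1 pit5 -> P1=[3,3,0,4,0,0](3) P2=[6,6,5,2,5,5](0)
Move 5: P1 pit0 -> P1=[0,4,1,5,0,0](3) P2=[6,6,5,2,5,5](0)
Move 6: P1 pit3 -> P1=[0,4,1,0,1,1](4) P2=[7,7,5,2,5,5](0)

Answer: 4 0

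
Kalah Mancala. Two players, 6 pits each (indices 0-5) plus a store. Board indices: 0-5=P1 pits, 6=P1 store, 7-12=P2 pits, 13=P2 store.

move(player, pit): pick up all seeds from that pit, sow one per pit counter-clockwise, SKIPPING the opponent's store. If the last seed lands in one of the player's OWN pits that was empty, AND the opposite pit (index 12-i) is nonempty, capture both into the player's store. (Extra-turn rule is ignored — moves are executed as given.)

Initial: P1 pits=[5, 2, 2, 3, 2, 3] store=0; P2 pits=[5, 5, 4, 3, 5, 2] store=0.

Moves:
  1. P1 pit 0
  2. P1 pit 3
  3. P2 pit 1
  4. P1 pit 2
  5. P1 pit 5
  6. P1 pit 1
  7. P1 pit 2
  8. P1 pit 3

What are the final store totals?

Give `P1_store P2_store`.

Move 1: P1 pit0 -> P1=[0,3,3,4,3,4](0) P2=[5,5,4,3,5,2](0)
Move 2: P1 pit3 -> P1=[0,3,3,0,4,5](1) P2=[6,5,4,3,5,2](0)
Move 3: P2 pit1 -> P1=[0,3,3,0,4,5](1) P2=[6,0,5,4,6,3](1)
Move 4: P1 pit2 -> P1=[0,3,0,1,5,6](1) P2=[6,0,5,4,6,3](1)
Move 5: P1 pit5 -> P1=[0,3,0,1,5,0](2) P2=[7,1,6,5,7,3](1)
Move 6: P1 pit1 -> P1=[0,0,1,2,6,0](2) P2=[7,1,6,5,7,3](1)
Move 7: P1 pit2 -> P1=[0,0,0,3,6,0](2) P2=[7,1,6,5,7,3](1)
Move 8: P1 pit3 -> P1=[0,0,0,0,7,1](3) P2=[7,1,6,5,7,3](1)

Answer: 3 1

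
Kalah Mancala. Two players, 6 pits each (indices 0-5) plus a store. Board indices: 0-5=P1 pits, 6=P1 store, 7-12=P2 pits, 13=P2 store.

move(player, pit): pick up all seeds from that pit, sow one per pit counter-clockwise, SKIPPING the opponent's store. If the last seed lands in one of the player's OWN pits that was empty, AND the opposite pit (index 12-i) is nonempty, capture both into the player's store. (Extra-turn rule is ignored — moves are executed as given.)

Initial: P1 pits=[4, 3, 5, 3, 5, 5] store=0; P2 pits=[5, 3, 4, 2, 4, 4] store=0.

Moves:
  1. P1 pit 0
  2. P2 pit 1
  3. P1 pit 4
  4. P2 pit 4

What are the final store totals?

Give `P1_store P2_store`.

Answer: 1 1

Derivation:
Move 1: P1 pit0 -> P1=[0,4,6,4,6,5](0) P2=[5,3,4,2,4,4](0)
Move 2: P2 pit1 -> P1=[0,4,6,4,6,5](0) P2=[5,0,5,3,5,4](0)
Move 3: P1 pit4 -> P1=[0,4,6,4,0,6](1) P2=[6,1,6,4,5,4](0)
Move 4: P2 pit4 -> P1=[1,5,7,4,0,6](1) P2=[6,1,6,4,0,5](1)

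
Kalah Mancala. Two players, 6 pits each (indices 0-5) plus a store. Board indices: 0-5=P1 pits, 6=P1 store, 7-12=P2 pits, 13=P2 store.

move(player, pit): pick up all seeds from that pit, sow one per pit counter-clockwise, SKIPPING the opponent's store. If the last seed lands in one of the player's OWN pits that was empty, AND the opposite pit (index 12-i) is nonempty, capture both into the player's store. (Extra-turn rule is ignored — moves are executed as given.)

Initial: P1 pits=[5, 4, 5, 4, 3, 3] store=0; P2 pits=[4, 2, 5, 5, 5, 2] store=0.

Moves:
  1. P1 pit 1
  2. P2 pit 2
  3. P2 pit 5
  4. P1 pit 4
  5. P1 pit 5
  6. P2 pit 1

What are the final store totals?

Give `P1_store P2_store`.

Move 1: P1 pit1 -> P1=[5,0,6,5,4,4](0) P2=[4,2,5,5,5,2](0)
Move 2: P2 pit2 -> P1=[6,0,6,5,4,4](0) P2=[4,2,0,6,6,3](1)
Move 3: P2 pit5 -> P1=[7,1,6,5,4,4](0) P2=[4,2,0,6,6,0](2)
Move 4: P1 pit4 -> P1=[7,1,6,5,0,5](1) P2=[5,3,0,6,6,0](2)
Move 5: P1 pit5 -> P1=[7,1,6,5,0,0](2) P2=[6,4,1,7,6,0](2)
Move 6: P2 pit1 -> P1=[0,1,6,5,0,0](2) P2=[6,0,2,8,7,0](10)

Answer: 2 10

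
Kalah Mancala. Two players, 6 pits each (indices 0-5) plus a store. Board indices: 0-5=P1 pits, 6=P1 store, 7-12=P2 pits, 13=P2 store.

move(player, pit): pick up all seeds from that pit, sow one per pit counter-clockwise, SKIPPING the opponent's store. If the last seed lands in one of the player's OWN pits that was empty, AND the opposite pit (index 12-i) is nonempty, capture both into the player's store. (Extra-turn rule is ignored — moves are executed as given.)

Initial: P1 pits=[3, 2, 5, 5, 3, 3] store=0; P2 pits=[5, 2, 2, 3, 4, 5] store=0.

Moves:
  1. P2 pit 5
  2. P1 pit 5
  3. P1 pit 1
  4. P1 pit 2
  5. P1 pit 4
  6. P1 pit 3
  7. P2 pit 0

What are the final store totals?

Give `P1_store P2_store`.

Move 1: P2 pit5 -> P1=[4,3,6,6,3,3](0) P2=[5,2,2,3,4,0](1)
Move 2: P1 pit5 -> P1=[4,3,6,6,3,0](1) P2=[6,3,2,3,4,0](1)
Move 3: P1 pit1 -> P1=[4,0,7,7,4,0](1) P2=[6,3,2,3,4,0](1)
Move 4: P1 pit2 -> P1=[4,0,0,8,5,1](2) P2=[7,4,3,3,4,0](1)
Move 5: P1 pit4 -> P1=[4,0,0,8,0,2](3) P2=[8,5,4,3,4,0](1)
Move 6: P1 pit3 -> P1=[4,0,0,0,1,3](4) P2=[9,6,5,4,5,0](1)
Move 7: P2 pit0 -> P1=[5,1,1,0,1,3](4) P2=[0,7,6,5,6,1](2)

Answer: 4 2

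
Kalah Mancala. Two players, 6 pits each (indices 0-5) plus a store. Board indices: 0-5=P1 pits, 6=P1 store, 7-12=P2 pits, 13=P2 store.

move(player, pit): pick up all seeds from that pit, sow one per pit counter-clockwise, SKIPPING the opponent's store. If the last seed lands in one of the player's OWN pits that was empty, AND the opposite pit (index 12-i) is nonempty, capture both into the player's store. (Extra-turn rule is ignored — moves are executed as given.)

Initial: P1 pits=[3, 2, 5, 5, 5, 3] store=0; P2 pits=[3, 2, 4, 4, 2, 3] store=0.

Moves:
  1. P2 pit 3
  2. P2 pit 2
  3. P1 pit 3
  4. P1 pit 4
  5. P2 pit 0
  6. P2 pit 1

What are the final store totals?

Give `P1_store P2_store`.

Answer: 2 3

Derivation:
Move 1: P2 pit3 -> P1=[4,2,5,5,5,3](0) P2=[3,2,4,0,3,4](1)
Move 2: P2 pit2 -> P1=[4,2,5,5,5,3](0) P2=[3,2,0,1,4,5](2)
Move 3: P1 pit3 -> P1=[4,2,5,0,6,4](1) P2=[4,3,0,1,4,5](2)
Move 4: P1 pit4 -> P1=[4,2,5,0,0,5](2) P2=[5,4,1,2,4,5](2)
Move 5: P2 pit0 -> P1=[4,2,5,0,0,5](2) P2=[0,5,2,3,5,6](2)
Move 6: P2 pit1 -> P1=[4,2,5,0,0,5](2) P2=[0,0,3,4,6,7](3)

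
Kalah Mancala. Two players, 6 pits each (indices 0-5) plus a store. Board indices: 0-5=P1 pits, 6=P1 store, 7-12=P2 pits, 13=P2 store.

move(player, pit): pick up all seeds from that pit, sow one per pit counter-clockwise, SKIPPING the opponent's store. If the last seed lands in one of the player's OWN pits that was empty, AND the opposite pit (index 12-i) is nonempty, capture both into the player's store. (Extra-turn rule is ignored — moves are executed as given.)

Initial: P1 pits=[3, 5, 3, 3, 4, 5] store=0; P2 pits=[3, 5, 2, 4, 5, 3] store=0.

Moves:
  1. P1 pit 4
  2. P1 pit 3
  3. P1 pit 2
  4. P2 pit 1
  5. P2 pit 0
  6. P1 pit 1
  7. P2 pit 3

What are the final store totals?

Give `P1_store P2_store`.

Answer: 3 2

Derivation:
Move 1: P1 pit4 -> P1=[3,5,3,3,0,6](1) P2=[4,6,2,4,5,3](0)
Move 2: P1 pit3 -> P1=[3,5,3,0,1,7](2) P2=[4,6,2,4,5,3](0)
Move 3: P1 pit2 -> P1=[3,5,0,1,2,8](2) P2=[4,6,2,4,5,3](0)
Move 4: P2 pit1 -> P1=[4,5,0,1,2,8](2) P2=[4,0,3,5,6,4](1)
Move 5: P2 pit0 -> P1=[4,5,0,1,2,8](2) P2=[0,1,4,6,7,4](1)
Move 6: P1 pit1 -> P1=[4,0,1,2,3,9](3) P2=[0,1,4,6,7,4](1)
Move 7: P2 pit3 -> P1=[5,1,2,2,3,9](3) P2=[0,1,4,0,8,5](2)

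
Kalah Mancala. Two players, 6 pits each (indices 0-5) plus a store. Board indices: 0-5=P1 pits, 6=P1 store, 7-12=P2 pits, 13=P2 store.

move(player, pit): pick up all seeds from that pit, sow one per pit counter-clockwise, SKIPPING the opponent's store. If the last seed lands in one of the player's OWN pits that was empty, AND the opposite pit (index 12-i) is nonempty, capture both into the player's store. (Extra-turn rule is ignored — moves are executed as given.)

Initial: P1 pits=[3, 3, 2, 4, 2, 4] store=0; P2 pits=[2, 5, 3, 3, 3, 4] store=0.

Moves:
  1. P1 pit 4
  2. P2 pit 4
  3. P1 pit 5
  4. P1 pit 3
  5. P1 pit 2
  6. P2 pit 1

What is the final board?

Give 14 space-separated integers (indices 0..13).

Answer: 5 3 0 1 2 1 3 4 0 5 5 1 6 2

Derivation:
Move 1: P1 pit4 -> P1=[3,3,2,4,0,5](1) P2=[2,5,3,3,3,4](0)
Move 2: P2 pit4 -> P1=[4,3,2,4,0,5](1) P2=[2,5,3,3,0,5](1)
Move 3: P1 pit5 -> P1=[4,3,2,4,0,0](2) P2=[3,6,4,4,0,5](1)
Move 4: P1 pit3 -> P1=[4,3,2,0,1,1](3) P2=[4,6,4,4,0,5](1)
Move 5: P1 pit2 -> P1=[4,3,0,1,2,1](3) P2=[4,6,4,4,0,5](1)
Move 6: P2 pit1 -> P1=[5,3,0,1,2,1](3) P2=[4,0,5,5,1,6](2)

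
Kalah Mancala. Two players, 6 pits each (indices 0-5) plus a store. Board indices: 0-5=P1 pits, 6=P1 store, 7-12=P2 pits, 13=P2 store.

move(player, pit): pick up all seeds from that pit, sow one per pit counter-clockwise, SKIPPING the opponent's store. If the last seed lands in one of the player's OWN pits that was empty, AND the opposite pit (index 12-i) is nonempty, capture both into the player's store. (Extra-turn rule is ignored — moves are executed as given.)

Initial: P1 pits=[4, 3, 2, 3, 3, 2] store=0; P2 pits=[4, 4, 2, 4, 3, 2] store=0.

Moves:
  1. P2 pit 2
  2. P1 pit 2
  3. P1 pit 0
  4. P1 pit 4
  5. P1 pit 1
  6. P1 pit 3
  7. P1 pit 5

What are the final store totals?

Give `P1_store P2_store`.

Move 1: P2 pit2 -> P1=[4,3,2,3,3,2](0) P2=[4,4,0,5,4,2](0)
Move 2: P1 pit2 -> P1=[4,3,0,4,4,2](0) P2=[4,4,0,5,4,2](0)
Move 3: P1 pit0 -> P1=[0,4,1,5,5,2](0) P2=[4,4,0,5,4,2](0)
Move 4: P1 pit4 -> P1=[0,4,1,5,0,3](1) P2=[5,5,1,5,4,2](0)
Move 5: P1 pit1 -> P1=[0,0,2,6,1,4](1) P2=[5,5,1,5,4,2](0)
Move 6: P1 pit3 -> P1=[0,0,2,0,2,5](2) P2=[6,6,2,5,4,2](0)
Move 7: P1 pit5 -> P1=[0,0,2,0,2,0](3) P2=[7,7,3,6,4,2](0)

Answer: 3 0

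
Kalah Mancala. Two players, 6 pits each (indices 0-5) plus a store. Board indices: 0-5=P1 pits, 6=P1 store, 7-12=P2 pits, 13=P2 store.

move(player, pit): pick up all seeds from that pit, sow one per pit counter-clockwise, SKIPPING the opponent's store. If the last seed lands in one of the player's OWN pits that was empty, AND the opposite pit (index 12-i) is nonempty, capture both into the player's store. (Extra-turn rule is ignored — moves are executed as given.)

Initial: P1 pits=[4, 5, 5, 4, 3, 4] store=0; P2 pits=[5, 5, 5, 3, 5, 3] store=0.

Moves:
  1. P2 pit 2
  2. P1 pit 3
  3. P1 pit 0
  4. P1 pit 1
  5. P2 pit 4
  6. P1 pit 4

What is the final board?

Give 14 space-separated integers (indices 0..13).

Move 1: P2 pit2 -> P1=[5,5,5,4,3,4](0) P2=[5,5,0,4,6,4](1)
Move 2: P1 pit3 -> P1=[5,5,5,0,4,5](1) P2=[6,5,0,4,6,4](1)
Move 3: P1 pit0 -> P1=[0,6,6,1,5,6](1) P2=[6,5,0,4,6,4](1)
Move 4: P1 pit1 -> P1=[0,0,7,2,6,7](2) P2=[7,5,0,4,6,4](1)
Move 5: P2 pit4 -> P1=[1,1,8,3,6,7](2) P2=[7,5,0,4,0,5](2)
Move 6: P1 pit4 -> P1=[1,1,8,3,0,8](3) P2=[8,6,1,5,0,5](2)

Answer: 1 1 8 3 0 8 3 8 6 1 5 0 5 2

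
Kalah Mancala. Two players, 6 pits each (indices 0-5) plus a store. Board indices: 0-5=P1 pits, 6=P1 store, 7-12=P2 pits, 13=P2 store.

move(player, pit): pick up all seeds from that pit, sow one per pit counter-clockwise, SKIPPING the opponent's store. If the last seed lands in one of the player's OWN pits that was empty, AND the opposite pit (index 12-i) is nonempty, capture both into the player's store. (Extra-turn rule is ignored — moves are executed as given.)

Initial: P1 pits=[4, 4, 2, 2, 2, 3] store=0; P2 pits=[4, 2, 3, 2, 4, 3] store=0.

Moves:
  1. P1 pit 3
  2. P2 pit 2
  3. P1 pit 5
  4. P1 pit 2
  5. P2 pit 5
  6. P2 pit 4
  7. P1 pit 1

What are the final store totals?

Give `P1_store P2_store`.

Answer: 2 2

Derivation:
Move 1: P1 pit3 -> P1=[4,4,2,0,3,4](0) P2=[4,2,3,2,4,3](0)
Move 2: P2 pit2 -> P1=[4,4,2,0,3,4](0) P2=[4,2,0,3,5,4](0)
Move 3: P1 pit5 -> P1=[4,4,2,0,3,0](1) P2=[5,3,1,3,5,4](0)
Move 4: P1 pit2 -> P1=[4,4,0,1,4,0](1) P2=[5,3,1,3,5,4](0)
Move 5: P2 pit5 -> P1=[5,5,1,1,4,0](1) P2=[5,3,1,3,5,0](1)
Move 6: P2 pit4 -> P1=[6,6,2,1,4,0](1) P2=[5,3,1,3,0,1](2)
Move 7: P1 pit1 -> P1=[6,0,3,2,5,1](2) P2=[6,3,1,3,0,1](2)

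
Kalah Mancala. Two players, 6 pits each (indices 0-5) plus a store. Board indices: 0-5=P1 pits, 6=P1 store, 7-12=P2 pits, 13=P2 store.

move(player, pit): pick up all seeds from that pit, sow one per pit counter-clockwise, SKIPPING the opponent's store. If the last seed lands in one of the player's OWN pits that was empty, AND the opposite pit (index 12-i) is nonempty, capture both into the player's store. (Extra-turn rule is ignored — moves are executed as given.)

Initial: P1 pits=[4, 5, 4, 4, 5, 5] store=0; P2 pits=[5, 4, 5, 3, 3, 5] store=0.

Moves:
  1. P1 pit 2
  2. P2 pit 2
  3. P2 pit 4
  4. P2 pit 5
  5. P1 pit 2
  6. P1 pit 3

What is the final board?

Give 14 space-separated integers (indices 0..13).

Move 1: P1 pit2 -> P1=[4,5,0,5,6,6](1) P2=[5,4,5,3,3,5](0)
Move 2: P2 pit2 -> P1=[5,5,0,5,6,6](1) P2=[5,4,0,4,4,6](1)
Move 3: P2 pit4 -> P1=[6,6,0,5,6,6](1) P2=[5,4,0,4,0,7](2)
Move 4: P2 pit5 -> P1=[7,7,1,6,7,7](1) P2=[5,4,0,4,0,0](3)
Move 5: P1 pit2 -> P1=[7,7,0,7,7,7](1) P2=[5,4,0,4,0,0](3)
Move 6: P1 pit3 -> P1=[7,7,0,0,8,8](2) P2=[6,5,1,5,0,0](3)

Answer: 7 7 0 0 8 8 2 6 5 1 5 0 0 3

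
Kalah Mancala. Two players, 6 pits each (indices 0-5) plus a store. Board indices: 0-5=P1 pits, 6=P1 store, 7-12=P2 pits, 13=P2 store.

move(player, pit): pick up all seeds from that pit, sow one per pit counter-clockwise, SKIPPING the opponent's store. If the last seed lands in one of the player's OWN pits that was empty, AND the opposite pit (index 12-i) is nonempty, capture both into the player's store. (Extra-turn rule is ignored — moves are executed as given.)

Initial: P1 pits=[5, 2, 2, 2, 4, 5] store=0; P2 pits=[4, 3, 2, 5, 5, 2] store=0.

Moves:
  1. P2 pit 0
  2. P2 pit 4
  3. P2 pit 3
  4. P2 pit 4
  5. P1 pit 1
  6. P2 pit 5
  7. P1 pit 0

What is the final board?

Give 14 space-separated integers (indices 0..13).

Move 1: P2 pit0 -> P1=[5,2,2,2,4,5](0) P2=[0,4,3,6,6,2](0)
Move 2: P2 pit4 -> P1=[6,3,3,3,4,5](0) P2=[0,4,3,6,0,3](1)
Move 3: P2 pit3 -> P1=[7,4,4,3,4,5](0) P2=[0,4,3,0,1,4](2)
Move 4: P2 pit4 -> P1=[7,4,4,3,4,5](0) P2=[0,4,3,0,0,5](2)
Move 5: P1 pit1 -> P1=[7,0,5,4,5,6](0) P2=[0,4,3,0,0,5](2)
Move 6: P2 pit5 -> P1=[8,1,6,5,5,6](0) P2=[0,4,3,0,0,0](3)
Move 7: P1 pit0 -> P1=[0,2,7,6,6,7](1) P2=[1,5,3,0,0,0](3)

Answer: 0 2 7 6 6 7 1 1 5 3 0 0 0 3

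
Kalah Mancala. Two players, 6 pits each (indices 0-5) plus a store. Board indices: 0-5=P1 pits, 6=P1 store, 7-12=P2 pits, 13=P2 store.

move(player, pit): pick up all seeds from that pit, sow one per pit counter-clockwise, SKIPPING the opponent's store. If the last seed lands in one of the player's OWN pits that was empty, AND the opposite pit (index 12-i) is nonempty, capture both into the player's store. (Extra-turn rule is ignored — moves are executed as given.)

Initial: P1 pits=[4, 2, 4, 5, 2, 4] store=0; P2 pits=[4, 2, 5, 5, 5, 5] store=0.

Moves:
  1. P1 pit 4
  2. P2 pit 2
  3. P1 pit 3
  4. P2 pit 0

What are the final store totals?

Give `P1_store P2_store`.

Answer: 2 1

Derivation:
Move 1: P1 pit4 -> P1=[4,2,4,5,0,5](1) P2=[4,2,5,5,5,5](0)
Move 2: P2 pit2 -> P1=[5,2,4,5,0,5](1) P2=[4,2,0,6,6,6](1)
Move 3: P1 pit3 -> P1=[5,2,4,0,1,6](2) P2=[5,3,0,6,6,6](1)
Move 4: P2 pit0 -> P1=[5,2,4,0,1,6](2) P2=[0,4,1,7,7,7](1)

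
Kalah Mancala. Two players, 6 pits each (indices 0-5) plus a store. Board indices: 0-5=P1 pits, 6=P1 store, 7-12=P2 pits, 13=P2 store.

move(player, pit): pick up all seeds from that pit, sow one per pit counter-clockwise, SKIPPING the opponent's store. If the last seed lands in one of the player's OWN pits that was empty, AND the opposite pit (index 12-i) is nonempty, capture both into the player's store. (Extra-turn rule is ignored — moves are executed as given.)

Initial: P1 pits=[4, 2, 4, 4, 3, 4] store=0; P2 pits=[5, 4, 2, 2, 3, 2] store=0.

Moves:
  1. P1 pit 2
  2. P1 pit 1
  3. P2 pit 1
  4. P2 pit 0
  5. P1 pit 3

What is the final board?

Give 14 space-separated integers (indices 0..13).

Answer: 4 0 1 0 5 6 2 1 2 5 4 5 4 0

Derivation:
Move 1: P1 pit2 -> P1=[4,2,0,5,4,5](1) P2=[5,4,2,2,3,2](0)
Move 2: P1 pit1 -> P1=[4,0,1,6,4,5](1) P2=[5,4,2,2,3,2](0)
Move 3: P2 pit1 -> P1=[4,0,1,6,4,5](1) P2=[5,0,3,3,4,3](0)
Move 4: P2 pit0 -> P1=[4,0,1,6,4,5](1) P2=[0,1,4,4,5,4](0)
Move 5: P1 pit3 -> P1=[4,0,1,0,5,6](2) P2=[1,2,5,4,5,4](0)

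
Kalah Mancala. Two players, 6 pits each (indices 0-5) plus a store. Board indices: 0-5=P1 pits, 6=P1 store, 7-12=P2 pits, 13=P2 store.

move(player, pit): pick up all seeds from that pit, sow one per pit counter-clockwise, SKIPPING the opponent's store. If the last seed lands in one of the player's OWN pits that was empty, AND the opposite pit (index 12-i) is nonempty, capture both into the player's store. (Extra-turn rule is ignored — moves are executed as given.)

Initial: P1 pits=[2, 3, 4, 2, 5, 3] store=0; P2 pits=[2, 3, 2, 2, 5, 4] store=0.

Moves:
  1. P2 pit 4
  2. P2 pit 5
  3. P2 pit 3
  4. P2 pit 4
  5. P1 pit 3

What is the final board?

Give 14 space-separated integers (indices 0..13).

Move 1: P2 pit4 -> P1=[3,4,5,2,5,3](0) P2=[2,3,2,2,0,5](1)
Move 2: P2 pit5 -> P1=[4,5,6,3,5,3](0) P2=[2,3,2,2,0,0](2)
Move 3: P2 pit3 -> P1=[0,5,6,3,5,3](0) P2=[2,3,2,0,1,0](7)
Move 4: P2 pit4 -> P1=[0,5,6,3,5,3](0) P2=[2,3,2,0,0,1](7)
Move 5: P1 pit3 -> P1=[0,5,6,0,6,4](1) P2=[2,3,2,0,0,1](7)

Answer: 0 5 6 0 6 4 1 2 3 2 0 0 1 7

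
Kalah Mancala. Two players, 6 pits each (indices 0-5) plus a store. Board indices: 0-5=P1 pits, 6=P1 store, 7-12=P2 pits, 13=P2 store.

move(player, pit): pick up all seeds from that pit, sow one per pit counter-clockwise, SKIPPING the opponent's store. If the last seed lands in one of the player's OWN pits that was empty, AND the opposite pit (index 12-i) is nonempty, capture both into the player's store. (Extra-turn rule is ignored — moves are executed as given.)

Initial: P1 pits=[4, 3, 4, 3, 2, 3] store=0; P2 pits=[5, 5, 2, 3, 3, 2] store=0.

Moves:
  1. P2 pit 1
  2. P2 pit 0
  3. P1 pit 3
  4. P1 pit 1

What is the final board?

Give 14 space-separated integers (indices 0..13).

Move 1: P2 pit1 -> P1=[4,3,4,3,2,3](0) P2=[5,0,3,4,4,3](1)
Move 2: P2 pit0 -> P1=[4,3,4,3,2,3](0) P2=[0,1,4,5,5,4](1)
Move 3: P1 pit3 -> P1=[4,3,4,0,3,4](1) P2=[0,1,4,5,5,4](1)
Move 4: P1 pit1 -> P1=[4,0,5,1,4,4](1) P2=[0,1,4,5,5,4](1)

Answer: 4 0 5 1 4 4 1 0 1 4 5 5 4 1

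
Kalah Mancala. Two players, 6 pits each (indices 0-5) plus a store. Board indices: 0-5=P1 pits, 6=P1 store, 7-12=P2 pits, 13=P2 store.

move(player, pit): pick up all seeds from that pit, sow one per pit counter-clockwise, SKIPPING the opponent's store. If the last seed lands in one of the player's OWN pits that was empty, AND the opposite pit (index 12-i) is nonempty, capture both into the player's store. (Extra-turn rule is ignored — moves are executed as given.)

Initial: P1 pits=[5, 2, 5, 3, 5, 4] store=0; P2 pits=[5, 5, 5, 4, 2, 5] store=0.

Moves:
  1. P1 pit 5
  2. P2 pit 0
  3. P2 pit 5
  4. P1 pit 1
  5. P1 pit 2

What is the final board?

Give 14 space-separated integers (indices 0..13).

Move 1: P1 pit5 -> P1=[5,2,5,3,5,0](1) P2=[6,6,6,4,2,5](0)
Move 2: P2 pit0 -> P1=[5,2,5,3,5,0](1) P2=[0,7,7,5,3,6](1)
Move 3: P2 pit5 -> P1=[6,3,6,4,6,0](1) P2=[0,7,7,5,3,0](2)
Move 4: P1 pit1 -> P1=[6,0,7,5,7,0](1) P2=[0,7,7,5,3,0](2)
Move 5: P1 pit2 -> P1=[6,0,0,6,8,1](2) P2=[1,8,8,5,3,0](2)

Answer: 6 0 0 6 8 1 2 1 8 8 5 3 0 2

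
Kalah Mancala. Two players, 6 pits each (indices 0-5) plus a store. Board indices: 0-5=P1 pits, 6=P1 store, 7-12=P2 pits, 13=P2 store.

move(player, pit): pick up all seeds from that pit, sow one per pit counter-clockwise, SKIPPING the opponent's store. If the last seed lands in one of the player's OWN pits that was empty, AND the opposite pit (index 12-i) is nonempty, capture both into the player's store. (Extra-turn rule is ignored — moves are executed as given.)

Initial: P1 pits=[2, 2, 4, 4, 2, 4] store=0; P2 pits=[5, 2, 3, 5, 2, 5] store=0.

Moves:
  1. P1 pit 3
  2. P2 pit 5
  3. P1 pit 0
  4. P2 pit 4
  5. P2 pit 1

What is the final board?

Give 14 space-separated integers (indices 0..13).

Move 1: P1 pit3 -> P1=[2,2,4,0,3,5](1) P2=[6,2,3,5,2,5](0)
Move 2: P2 pit5 -> P1=[3,3,5,1,3,5](1) P2=[6,2,3,5,2,0](1)
Move 3: P1 pit0 -> P1=[0,4,6,2,3,5](1) P2=[6,2,3,5,2,0](1)
Move 4: P2 pit4 -> P1=[0,4,6,2,3,5](1) P2=[6,2,3,5,0,1](2)
Move 5: P2 pit1 -> P1=[0,4,6,2,3,5](1) P2=[6,0,4,6,0,1](2)

Answer: 0 4 6 2 3 5 1 6 0 4 6 0 1 2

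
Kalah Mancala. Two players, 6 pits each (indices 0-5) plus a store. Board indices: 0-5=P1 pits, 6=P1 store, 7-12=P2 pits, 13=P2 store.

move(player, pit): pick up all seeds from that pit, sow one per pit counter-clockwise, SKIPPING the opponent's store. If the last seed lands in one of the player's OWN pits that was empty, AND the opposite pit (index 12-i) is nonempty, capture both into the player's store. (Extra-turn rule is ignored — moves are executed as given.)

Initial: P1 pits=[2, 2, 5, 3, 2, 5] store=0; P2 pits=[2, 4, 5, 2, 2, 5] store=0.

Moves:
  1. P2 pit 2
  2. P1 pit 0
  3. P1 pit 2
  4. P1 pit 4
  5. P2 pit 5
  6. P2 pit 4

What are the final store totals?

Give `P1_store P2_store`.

Move 1: P2 pit2 -> P1=[3,2,5,3,2,5](0) P2=[2,4,0,3,3,6](1)
Move 2: P1 pit0 -> P1=[0,3,6,4,2,5](0) P2=[2,4,0,3,3,6](1)
Move 3: P1 pit2 -> P1=[0,3,0,5,3,6](1) P2=[3,5,0,3,3,6](1)
Move 4: P1 pit4 -> P1=[0,3,0,5,0,7](2) P2=[4,5,0,3,3,6](1)
Move 5: P2 pit5 -> P1=[1,4,1,6,1,7](2) P2=[4,5,0,3,3,0](2)
Move 6: P2 pit4 -> P1=[2,4,1,6,1,7](2) P2=[4,5,0,3,0,1](3)

Answer: 2 3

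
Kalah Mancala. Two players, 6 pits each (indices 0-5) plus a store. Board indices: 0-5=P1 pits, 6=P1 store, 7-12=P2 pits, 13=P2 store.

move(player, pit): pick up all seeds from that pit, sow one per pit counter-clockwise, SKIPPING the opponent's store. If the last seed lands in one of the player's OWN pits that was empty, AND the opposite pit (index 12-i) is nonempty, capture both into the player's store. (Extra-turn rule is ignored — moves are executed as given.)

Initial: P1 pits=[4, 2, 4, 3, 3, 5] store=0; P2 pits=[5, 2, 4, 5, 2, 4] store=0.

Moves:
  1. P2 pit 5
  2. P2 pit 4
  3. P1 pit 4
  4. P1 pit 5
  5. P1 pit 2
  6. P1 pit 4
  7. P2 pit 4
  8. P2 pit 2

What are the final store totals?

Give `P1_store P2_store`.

Answer: 3 3

Derivation:
Move 1: P2 pit5 -> P1=[5,3,5,3,3,5](0) P2=[5,2,4,5,2,0](1)
Move 2: P2 pit4 -> P1=[5,3,5,3,3,5](0) P2=[5,2,4,5,0,1](2)
Move 3: P1 pit4 -> P1=[5,3,5,3,0,6](1) P2=[6,2,4,5,0,1](2)
Move 4: P1 pit5 -> P1=[5,3,5,3,0,0](2) P2=[7,3,5,6,1,1](2)
Move 5: P1 pit2 -> P1=[5,3,0,4,1,1](3) P2=[8,3,5,6,1,1](2)
Move 6: P1 pit4 -> P1=[5,3,0,4,0,2](3) P2=[8,3,5,6,1,1](2)
Move 7: P2 pit4 -> P1=[5,3,0,4,0,2](3) P2=[8,3,5,6,0,2](2)
Move 8: P2 pit2 -> P1=[6,3,0,4,0,2](3) P2=[8,3,0,7,1,3](3)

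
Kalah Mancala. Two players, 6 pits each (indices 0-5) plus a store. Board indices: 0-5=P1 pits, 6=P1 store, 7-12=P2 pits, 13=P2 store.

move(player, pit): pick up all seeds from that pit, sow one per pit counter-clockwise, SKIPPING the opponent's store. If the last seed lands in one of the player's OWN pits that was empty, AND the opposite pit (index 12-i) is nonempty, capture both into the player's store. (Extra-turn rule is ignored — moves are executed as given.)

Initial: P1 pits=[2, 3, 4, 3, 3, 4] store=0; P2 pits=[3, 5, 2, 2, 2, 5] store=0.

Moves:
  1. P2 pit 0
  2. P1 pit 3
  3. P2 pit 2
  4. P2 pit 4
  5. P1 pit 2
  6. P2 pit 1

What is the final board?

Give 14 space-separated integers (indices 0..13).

Answer: 4 3 0 1 5 6 2 0 0 1 5 1 8 2

Derivation:
Move 1: P2 pit0 -> P1=[2,3,4,3,3,4](0) P2=[0,6,3,3,2,5](0)
Move 2: P1 pit3 -> P1=[2,3,4,0,4,5](1) P2=[0,6,3,3,2,5](0)
Move 3: P2 pit2 -> P1=[2,3,4,0,4,5](1) P2=[0,6,0,4,3,6](0)
Move 4: P2 pit4 -> P1=[3,3,4,0,4,5](1) P2=[0,6,0,4,0,7](1)
Move 5: P1 pit2 -> P1=[3,3,0,1,5,6](2) P2=[0,6,0,4,0,7](1)
Move 6: P2 pit1 -> P1=[4,3,0,1,5,6](2) P2=[0,0,1,5,1,8](2)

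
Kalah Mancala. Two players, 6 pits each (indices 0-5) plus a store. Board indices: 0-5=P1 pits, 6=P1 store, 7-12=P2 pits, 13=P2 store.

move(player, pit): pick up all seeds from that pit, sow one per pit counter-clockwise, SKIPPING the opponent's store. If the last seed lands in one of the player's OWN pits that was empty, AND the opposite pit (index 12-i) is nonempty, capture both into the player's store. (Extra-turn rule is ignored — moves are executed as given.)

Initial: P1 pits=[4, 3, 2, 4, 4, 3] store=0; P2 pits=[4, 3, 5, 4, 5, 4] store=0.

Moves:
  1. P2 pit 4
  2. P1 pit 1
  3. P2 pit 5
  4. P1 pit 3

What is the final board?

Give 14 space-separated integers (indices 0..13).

Move 1: P2 pit4 -> P1=[5,4,3,4,4,3](0) P2=[4,3,5,4,0,5](1)
Move 2: P1 pit1 -> P1=[5,0,4,5,5,4](0) P2=[4,3,5,4,0,5](1)
Move 3: P2 pit5 -> P1=[6,1,5,6,5,4](0) P2=[4,3,5,4,0,0](2)
Move 4: P1 pit3 -> P1=[6,1,5,0,6,5](1) P2=[5,4,6,4,0,0](2)

Answer: 6 1 5 0 6 5 1 5 4 6 4 0 0 2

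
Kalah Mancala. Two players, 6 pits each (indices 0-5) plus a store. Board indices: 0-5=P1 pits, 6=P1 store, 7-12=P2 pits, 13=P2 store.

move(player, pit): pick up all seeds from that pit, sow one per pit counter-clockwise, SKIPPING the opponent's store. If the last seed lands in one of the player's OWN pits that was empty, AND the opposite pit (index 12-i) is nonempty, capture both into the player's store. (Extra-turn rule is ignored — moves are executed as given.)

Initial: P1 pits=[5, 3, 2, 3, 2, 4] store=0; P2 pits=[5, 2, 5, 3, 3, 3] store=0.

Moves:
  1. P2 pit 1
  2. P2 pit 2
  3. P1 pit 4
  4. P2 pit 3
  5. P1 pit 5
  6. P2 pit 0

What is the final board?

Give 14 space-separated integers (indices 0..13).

Move 1: P2 pit1 -> P1=[5,3,2,3,2,4](0) P2=[5,0,6,4,3,3](0)
Move 2: P2 pit2 -> P1=[6,4,2,3,2,4](0) P2=[5,0,0,5,4,4](1)
Move 3: P1 pit4 -> P1=[6,4,2,3,0,5](1) P2=[5,0,0,5,4,4](1)
Move 4: P2 pit3 -> P1=[7,5,2,3,0,5](1) P2=[5,0,0,0,5,5](2)
Move 5: P1 pit5 -> P1=[7,5,2,3,0,0](2) P2=[6,1,1,1,5,5](2)
Move 6: P2 pit0 -> P1=[7,5,2,3,0,0](2) P2=[0,2,2,2,6,6](3)

Answer: 7 5 2 3 0 0 2 0 2 2 2 6 6 3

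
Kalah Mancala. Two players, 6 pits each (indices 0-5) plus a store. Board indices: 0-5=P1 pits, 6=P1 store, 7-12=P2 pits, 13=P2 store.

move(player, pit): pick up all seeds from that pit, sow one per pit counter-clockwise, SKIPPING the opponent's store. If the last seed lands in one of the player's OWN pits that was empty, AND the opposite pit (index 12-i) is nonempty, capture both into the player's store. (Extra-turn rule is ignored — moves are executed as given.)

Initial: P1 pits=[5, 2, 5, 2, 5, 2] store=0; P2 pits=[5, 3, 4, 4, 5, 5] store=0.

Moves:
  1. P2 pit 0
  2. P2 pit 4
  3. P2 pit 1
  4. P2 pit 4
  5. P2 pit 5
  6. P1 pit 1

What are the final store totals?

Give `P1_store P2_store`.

Answer: 0 9

Derivation:
Move 1: P2 pit0 -> P1=[5,2,5,2,5,2](0) P2=[0,4,5,5,6,6](0)
Move 2: P2 pit4 -> P1=[6,3,6,3,5,2](0) P2=[0,4,5,5,0,7](1)
Move 3: P2 pit1 -> P1=[6,3,6,3,5,2](0) P2=[0,0,6,6,1,8](1)
Move 4: P2 pit4 -> P1=[6,3,6,3,5,2](0) P2=[0,0,6,6,0,9](1)
Move 5: P2 pit5 -> P1=[7,4,7,4,0,3](0) P2=[1,0,6,6,0,0](9)
Move 6: P1 pit1 -> P1=[7,0,8,5,1,4](0) P2=[1,0,6,6,0,0](9)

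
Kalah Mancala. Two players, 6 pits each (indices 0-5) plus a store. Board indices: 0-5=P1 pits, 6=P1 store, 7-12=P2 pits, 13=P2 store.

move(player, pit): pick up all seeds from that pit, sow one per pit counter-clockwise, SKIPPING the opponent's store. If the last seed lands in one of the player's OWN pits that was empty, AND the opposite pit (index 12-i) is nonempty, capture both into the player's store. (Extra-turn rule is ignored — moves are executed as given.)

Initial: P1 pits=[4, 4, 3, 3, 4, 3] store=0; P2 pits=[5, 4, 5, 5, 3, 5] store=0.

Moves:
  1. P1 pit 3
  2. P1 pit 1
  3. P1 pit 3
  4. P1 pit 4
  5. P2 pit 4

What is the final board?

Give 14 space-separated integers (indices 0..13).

Move 1: P1 pit3 -> P1=[4,4,3,0,5,4](1) P2=[5,4,5,5,3,5](0)
Move 2: P1 pit1 -> P1=[4,0,4,1,6,5](1) P2=[5,4,5,5,3,5](0)
Move 3: P1 pit3 -> P1=[4,0,4,0,7,5](1) P2=[5,4,5,5,3,5](0)
Move 4: P1 pit4 -> P1=[4,0,4,0,0,6](2) P2=[6,5,6,6,4,5](0)
Move 5: P2 pit4 -> P1=[5,1,4,0,0,6](2) P2=[6,5,6,6,0,6](1)

Answer: 5 1 4 0 0 6 2 6 5 6 6 0 6 1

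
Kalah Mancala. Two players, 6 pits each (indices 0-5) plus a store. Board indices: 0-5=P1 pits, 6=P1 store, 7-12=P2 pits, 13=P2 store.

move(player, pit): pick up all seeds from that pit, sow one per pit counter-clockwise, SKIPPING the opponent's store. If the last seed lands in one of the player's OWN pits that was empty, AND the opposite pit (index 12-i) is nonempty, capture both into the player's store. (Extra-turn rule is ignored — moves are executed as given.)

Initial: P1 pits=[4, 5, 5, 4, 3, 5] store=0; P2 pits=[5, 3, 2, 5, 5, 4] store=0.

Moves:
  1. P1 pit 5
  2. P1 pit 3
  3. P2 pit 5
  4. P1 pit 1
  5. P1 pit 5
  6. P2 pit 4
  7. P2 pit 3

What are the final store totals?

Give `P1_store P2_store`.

Move 1: P1 pit5 -> P1=[4,5,5,4,3,0](1) P2=[6,4,3,6,5,4](0)
Move 2: P1 pit3 -> P1=[4,5,5,0,4,1](2) P2=[7,4,3,6,5,4](0)
Move 3: P2 pit5 -> P1=[5,6,6,0,4,1](2) P2=[7,4,3,6,5,0](1)
Move 4: P1 pit1 -> P1=[5,0,7,1,5,2](3) P2=[8,4,3,6,5,0](1)
Move 5: P1 pit5 -> P1=[5,0,7,1,5,0](4) P2=[9,4,3,6,5,0](1)
Move 6: P2 pit4 -> P1=[6,1,8,1,5,0](4) P2=[9,4,3,6,0,1](2)
Move 7: P2 pit3 -> P1=[7,2,9,1,5,0](4) P2=[9,4,3,0,1,2](3)

Answer: 4 3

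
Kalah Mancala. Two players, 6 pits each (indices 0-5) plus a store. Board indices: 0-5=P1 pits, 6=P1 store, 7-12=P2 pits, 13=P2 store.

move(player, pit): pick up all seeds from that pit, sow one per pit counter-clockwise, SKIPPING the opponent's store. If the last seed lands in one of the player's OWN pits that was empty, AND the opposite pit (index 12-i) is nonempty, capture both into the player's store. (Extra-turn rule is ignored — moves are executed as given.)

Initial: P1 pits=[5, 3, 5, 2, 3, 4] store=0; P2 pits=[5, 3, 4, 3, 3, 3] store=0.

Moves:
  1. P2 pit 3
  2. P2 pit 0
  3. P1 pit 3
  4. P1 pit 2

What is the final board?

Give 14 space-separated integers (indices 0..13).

Move 1: P2 pit3 -> P1=[5,3,5,2,3,4](0) P2=[5,3,4,0,4,4](1)
Move 2: P2 pit0 -> P1=[5,3,5,2,3,4](0) P2=[0,4,5,1,5,5](1)
Move 3: P1 pit3 -> P1=[5,3,5,0,4,5](0) P2=[0,4,5,1,5,5](1)
Move 4: P1 pit2 -> P1=[5,3,0,1,5,6](1) P2=[1,4,5,1,5,5](1)

Answer: 5 3 0 1 5 6 1 1 4 5 1 5 5 1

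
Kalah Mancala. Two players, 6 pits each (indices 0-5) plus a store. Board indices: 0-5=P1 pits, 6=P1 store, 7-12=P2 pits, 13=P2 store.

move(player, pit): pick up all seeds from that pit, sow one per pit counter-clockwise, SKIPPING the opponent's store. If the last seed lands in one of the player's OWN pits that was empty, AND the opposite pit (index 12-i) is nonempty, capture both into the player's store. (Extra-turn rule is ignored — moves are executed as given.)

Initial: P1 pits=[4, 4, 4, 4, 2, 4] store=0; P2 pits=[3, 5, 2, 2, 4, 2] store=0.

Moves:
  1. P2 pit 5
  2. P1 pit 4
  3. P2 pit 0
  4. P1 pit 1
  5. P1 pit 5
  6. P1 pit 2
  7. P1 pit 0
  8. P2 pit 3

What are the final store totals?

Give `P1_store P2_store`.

Answer: 3 2

Derivation:
Move 1: P2 pit5 -> P1=[5,4,4,4,2,4](0) P2=[3,5,2,2,4,0](1)
Move 2: P1 pit4 -> P1=[5,4,4,4,0,5](1) P2=[3,5,2,2,4,0](1)
Move 3: P2 pit0 -> P1=[5,4,4,4,0,5](1) P2=[0,6,3,3,4,0](1)
Move 4: P1 pit1 -> P1=[5,0,5,5,1,6](1) P2=[0,6,3,3,4,0](1)
Move 5: P1 pit5 -> P1=[5,0,5,5,1,0](2) P2=[1,7,4,4,5,0](1)
Move 6: P1 pit2 -> P1=[5,0,0,6,2,1](3) P2=[2,7,4,4,5,0](1)
Move 7: P1 pit0 -> P1=[0,1,1,7,3,2](3) P2=[2,7,4,4,5,0](1)
Move 8: P2 pit3 -> P1=[1,1,1,7,3,2](3) P2=[2,7,4,0,6,1](2)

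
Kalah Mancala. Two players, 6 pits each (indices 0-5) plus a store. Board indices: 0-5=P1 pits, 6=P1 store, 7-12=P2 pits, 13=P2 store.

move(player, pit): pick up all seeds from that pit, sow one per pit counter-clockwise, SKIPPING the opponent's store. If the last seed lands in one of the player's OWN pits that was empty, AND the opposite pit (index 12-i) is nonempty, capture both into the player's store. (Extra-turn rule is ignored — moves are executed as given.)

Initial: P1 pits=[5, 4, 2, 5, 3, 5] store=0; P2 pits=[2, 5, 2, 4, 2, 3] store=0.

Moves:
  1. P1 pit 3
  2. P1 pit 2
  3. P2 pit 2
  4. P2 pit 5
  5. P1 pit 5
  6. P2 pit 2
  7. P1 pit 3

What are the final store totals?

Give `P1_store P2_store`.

Answer: 2 1

Derivation:
Move 1: P1 pit3 -> P1=[5,4,2,0,4,6](1) P2=[3,6,2,4,2,3](0)
Move 2: P1 pit2 -> P1=[5,4,0,1,5,6](1) P2=[3,6,2,4,2,3](0)
Move 3: P2 pit2 -> P1=[5,4,0,1,5,6](1) P2=[3,6,0,5,3,3](0)
Move 4: P2 pit5 -> P1=[6,5,0,1,5,6](1) P2=[3,6,0,5,3,0](1)
Move 5: P1 pit5 -> P1=[6,5,0,1,5,0](2) P2=[4,7,1,6,4,0](1)
Move 6: P2 pit2 -> P1=[6,5,0,1,5,0](2) P2=[4,7,0,7,4,0](1)
Move 7: P1 pit3 -> P1=[6,5,0,0,6,0](2) P2=[4,7,0,7,4,0](1)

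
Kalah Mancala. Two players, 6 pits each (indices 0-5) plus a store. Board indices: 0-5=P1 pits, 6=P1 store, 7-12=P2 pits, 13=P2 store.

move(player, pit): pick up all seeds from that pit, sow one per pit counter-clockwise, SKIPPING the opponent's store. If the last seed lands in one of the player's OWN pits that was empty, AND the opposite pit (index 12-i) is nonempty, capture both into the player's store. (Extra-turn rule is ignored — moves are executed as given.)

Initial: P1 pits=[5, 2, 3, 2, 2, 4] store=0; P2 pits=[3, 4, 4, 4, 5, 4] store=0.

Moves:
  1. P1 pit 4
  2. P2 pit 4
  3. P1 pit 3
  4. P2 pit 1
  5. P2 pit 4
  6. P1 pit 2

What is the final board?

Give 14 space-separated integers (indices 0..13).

Move 1: P1 pit4 -> P1=[5,2,3,2,0,5](1) P2=[3,4,4,4,5,4](0)
Move 2: P2 pit4 -> P1=[6,3,4,2,0,5](1) P2=[3,4,4,4,0,5](1)
Move 3: P1 pit3 -> P1=[6,3,4,0,1,6](1) P2=[3,4,4,4,0,5](1)
Move 4: P2 pit1 -> P1=[6,3,4,0,1,6](1) P2=[3,0,5,5,1,6](1)
Move 5: P2 pit4 -> P1=[6,3,4,0,1,6](1) P2=[3,0,5,5,0,7](1)
Move 6: P1 pit2 -> P1=[6,3,0,1,2,7](2) P2=[3,0,5,5,0,7](1)

Answer: 6 3 0 1 2 7 2 3 0 5 5 0 7 1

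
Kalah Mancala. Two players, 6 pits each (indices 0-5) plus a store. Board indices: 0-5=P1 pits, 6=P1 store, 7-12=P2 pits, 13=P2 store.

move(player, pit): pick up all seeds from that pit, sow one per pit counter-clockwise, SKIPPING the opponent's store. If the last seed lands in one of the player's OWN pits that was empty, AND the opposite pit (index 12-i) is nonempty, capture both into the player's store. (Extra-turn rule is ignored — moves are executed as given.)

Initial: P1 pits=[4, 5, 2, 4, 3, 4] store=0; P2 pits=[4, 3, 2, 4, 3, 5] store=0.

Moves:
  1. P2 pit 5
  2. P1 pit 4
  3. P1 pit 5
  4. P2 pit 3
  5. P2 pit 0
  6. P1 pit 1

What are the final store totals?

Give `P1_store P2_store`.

Answer: 3 3

Derivation:
Move 1: P2 pit5 -> P1=[5,6,3,5,3,4](0) P2=[4,3,2,4,3,0](1)
Move 2: P1 pit4 -> P1=[5,6,3,5,0,5](1) P2=[5,3,2,4,3,0](1)
Move 3: P1 pit5 -> P1=[5,6,3,5,0,0](2) P2=[6,4,3,5,3,0](1)
Move 4: P2 pit3 -> P1=[6,7,3,5,0,0](2) P2=[6,4,3,0,4,1](2)
Move 5: P2 pit0 -> P1=[6,7,3,5,0,0](2) P2=[0,5,4,1,5,2](3)
Move 6: P1 pit1 -> P1=[6,0,4,6,1,1](3) P2=[1,6,4,1,5,2](3)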